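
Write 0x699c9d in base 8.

Expand each hex digit to 4 bits: 6=0110 9=1001 9=1001 c=1100 9=1001 d=1101.
Group the bits in threes: 011 010 011 001 110 010 011 101 → 32316235.

0o32316235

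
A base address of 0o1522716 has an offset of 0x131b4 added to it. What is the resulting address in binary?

0b1111101011110000010

0o1522716 = 0b1101010010111001110 in binary.
0x131b4 = 0b10011000110110100 in binary.
Add column by column in base 2, right to left:
  0+0 = 0
  1+0 = 1
  1+1 = 0 carry 1
  1+0+1 = 0 carry 1
  0+1+1 = 0 carry 1
  0+1+1 = 0 carry 1
  1+0+1 = 0 carry 1
  1+1+1 = 1 carry 1
  1+1+1 = 1 carry 1
  0+0+1 = 1
  1+0 = 1
  0+0 = 0
  0+1 = 1
  1+1 = 0 carry 1
  0+0+1 = 1
  1+0 = 1
  0+1 = 1
  1+0 = 1
  1+0 = 1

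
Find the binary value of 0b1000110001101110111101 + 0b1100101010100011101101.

Add column by column in base 2, right to left:
  1+1 = 0 carry 1
  0+0+1 = 1
  1+1 = 0 carry 1
  1+1+1 = 1 carry 1
  1+0+1 = 0 carry 1
  1+1+1 = 1 carry 1
  0+1+1 = 0 carry 1
  1+1+1 = 1 carry 1
  1+0+1 = 0 carry 1
  1+0+1 = 0 carry 1
  0+0+1 = 1
  1+1 = 0 carry 1
  1+0+1 = 0 carry 1
  0+1+1 = 0 carry 1
  0+0+1 = 1
  0+1 = 1
  1+0 = 1
  1+1 = 0 carry 1
  0+0+1 = 1
  0+0 = 0
  0+1 = 1
  1+1 = 0 carry 1
  final carry 1

0b10101011100010010101010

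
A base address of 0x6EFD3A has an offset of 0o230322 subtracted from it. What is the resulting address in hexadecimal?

0x6DCC68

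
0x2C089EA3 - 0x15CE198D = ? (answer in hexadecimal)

0x163A8516

Subtract column by column in base 16:
  3-D → 6 (borrow)
  A-8-1 → 1
  E-9 → 5
  9-1 → 8
  8-E → A (borrow)
  0-C-1 → 3 (borrow)
  C-5-1 → 6
  2-1 → 1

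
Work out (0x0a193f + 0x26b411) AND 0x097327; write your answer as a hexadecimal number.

0x4100

Add column by column in base 16, right to left:
  f+1 = 0 carry 1
  3+1+1 = 5
  9+4 = d
  1+b = c
  a+6 = 0 carry 1
  0+2+1 = 3
Sum = 0x30cd50; now AND with 0x097327:
  3&0=0, 0&9=0, c&7=4, d&3=1, 5&2=0, 0&7=0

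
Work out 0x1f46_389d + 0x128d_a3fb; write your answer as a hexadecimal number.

Add column by column in base 16, right to left:
  d+b = 8 carry 1
  9+f+1 = 9 carry 1
  8+3+1 = c
  3+a = d
  6+d = 3 carry 1
  4+8+1 = d
  f+2 = 1 carry 1
  1+1+1 = 3

0x31d3dc98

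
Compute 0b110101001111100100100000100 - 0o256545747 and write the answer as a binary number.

0b11111011001111110100011101

0o256545747 = 0b10101110101100101111100111 in binary.
Subtract column by column in base 2:
  0-1 → 1 (borrow)
  0-1-1 → 0 (borrow)
  1-1-1 → 1 (borrow)
  0-0-1 → 1 (borrow)
  0-0-1 → 1 (borrow)
  0-1-1 → 0 (borrow)
  0-1-1 → 0 (borrow)
  0-1-1 → 0 (borrow)
  1-1-1 → 1 (borrow)
  0-1-1 → 0 (borrow)
  0-0-1 → 1 (borrow)
  1-1-1 → 1 (borrow)
  0-0-1 → 1 (borrow)
  0-0-1 → 1 (borrow)
  1-1-1 → 1 (borrow)
  1-1-1 → 1 (borrow)
  1-0-1 → 0
  1-1 → 0
  1-0 → 1
  0-1 → 1 (borrow)
  0-1-1 → 0 (borrow)
  1-1-1 → 1 (borrow)
  0-0-1 → 1 (borrow)
  1-1-1 → 1 (borrow)
  0-0-1 → 1 (borrow)
  1-1-1 → 1 (borrow)
  1-0-1 → 0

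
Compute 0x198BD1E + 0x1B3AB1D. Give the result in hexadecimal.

0x34C683B

Add column by column in base 16, right to left:
  E+D = B carry 1
  1+1+1 = 3
  D+B = 8 carry 1
  B+A+1 = 6 carry 1
  8+3+1 = C
  9+B = 4 carry 1
  1+1+1 = 3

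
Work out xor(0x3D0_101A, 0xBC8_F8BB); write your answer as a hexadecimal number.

XOR each hex digit independently (no carries):
  3^B=8, D^C=1, 0^8=8, 1^F=E, 0^8=8, 1^B=A, A^B=1

0x818E8A1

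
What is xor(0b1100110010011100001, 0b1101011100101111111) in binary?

XOR bit by bit (1 where the bits differ):
  1100110010011100001
^ 1101011100101111111
= 0001101110110011110

0b0001101110110011110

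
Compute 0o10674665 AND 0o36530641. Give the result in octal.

0o10430641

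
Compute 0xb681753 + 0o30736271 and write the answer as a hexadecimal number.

0xbcbd40c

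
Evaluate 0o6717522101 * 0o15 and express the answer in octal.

0o131613453515

Multiply each base-8 digit by 13, carrying:
  1×13 = 13 → write 5 carry 1
  0×13+1 = 1 → write 1
  1×13 = 13 → write 5 carry 1
  2×13+1 = 27 → write 3 carry 3
  2×13+3 = 29 → write 5 carry 3
  5×13+3 = 68 → write 4 carry 8
  7×13+8 = 99 → write 3 carry 12
  1×13+12 = 25 → write 1 carry 3
  7×13+3 = 94 → write 6 carry 11
  6×13+11 = 89 → write 1 carry 11
  remaining carry: 13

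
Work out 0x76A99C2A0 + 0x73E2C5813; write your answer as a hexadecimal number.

0xEA8C61AB3

Add column by column in base 16, right to left:
  0+3 = 3
  A+1 = B
  2+8 = A
  C+5 = 1 carry 1
  9+C+1 = 6 carry 1
  9+2+1 = C
  A+E = 8 carry 1
  6+3+1 = A
  7+7 = E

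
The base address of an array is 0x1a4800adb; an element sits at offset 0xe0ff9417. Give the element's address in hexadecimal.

0x2857f9ef2

Add column by column in base 16, right to left:
  b+7 = 2 carry 1
  d+1+1 = f
  a+4 = e
  0+9 = 9
  0+f = f
  8+f = 7 carry 1
  4+0+1 = 5
  a+e = 8 carry 1
  1+0+1 = 2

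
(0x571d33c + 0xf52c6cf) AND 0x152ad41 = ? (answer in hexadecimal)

Add column by column in base 16, right to left:
  c+f = b carry 1
  3+c+1 = 0 carry 1
  3+6+1 = a
  d+c = 9 carry 1
  1+2+1 = 4
  7+5 = c
  5+f = 4 carry 1
  final carry 1
Sum = 0x14c49a0b; now AND with 0x152ad41:
  1&0=0, 4&1=0, c&5=4, 4&2=0, 9&a=8, a&d=8, 0&4=0, b&1=1

0x408801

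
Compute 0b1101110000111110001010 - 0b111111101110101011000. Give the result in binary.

Subtract column by column in base 2:
  0-0 → 0
  1-0 → 1
  0-0 → 0
  1-1 → 0
  0-1 → 1 (borrow)
  0-0-1 → 1 (borrow)
  0-1-1 → 0 (borrow)
  1-0-1 → 0
  1-1 → 0
  1-0 → 1
  1-1 → 0
  1-1 → 0
  0-1 → 1 (borrow)
  0-0-1 → 1 (borrow)
  0-1-1 → 0 (borrow)
  0-1-1 → 0 (borrow)
  1-1-1 → 1 (borrow)
  1-1-1 → 1 (borrow)
  1-1-1 → 1 (borrow)
  0-1-1 → 0 (borrow)
  1-1-1 → 1 (borrow)
  1-0-1 → 0

0b101110011001000110010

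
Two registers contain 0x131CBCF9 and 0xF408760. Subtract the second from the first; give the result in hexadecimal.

0x3DC3599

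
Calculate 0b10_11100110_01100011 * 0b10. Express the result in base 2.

Multiply each base-2 digit by 2, carrying:
  1×2 = 2 → write 0 carry 1
  1×2+1 = 3 → write 1 carry 1
  0×2+1 = 1 → write 1
  0×2 = 0 → write 0
  0×2 = 0 → write 0
  1×2 = 2 → write 0 carry 1
  1×2+1 = 3 → write 1 carry 1
  0×2+1 = 1 → write 1
  0×2 = 0 → write 0
  1×2 = 2 → write 0 carry 1
  1×2+1 = 3 → write 1 carry 1
  0×2+1 = 1 → write 1
  0×2 = 0 → write 0
  1×2 = 2 → write 0 carry 1
  1×2+1 = 3 → write 1 carry 1
  1×2+1 = 3 → write 1 carry 1
  0×2+1 = 1 → write 1
  1×2 = 2 → write 0 carry 1
  remaining carry: 1

0b1011100110011000110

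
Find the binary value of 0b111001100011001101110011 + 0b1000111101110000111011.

Add column by column in base 2, right to left:
  1+1 = 0 carry 1
  1+1+1 = 1 carry 1
  0+0+1 = 1
  0+1 = 1
  1+1 = 0 carry 1
  1+1+1 = 1 carry 1
  1+0+1 = 0 carry 1
  0+0+1 = 1
  1+0 = 1
  1+0 = 1
  0+1 = 1
  0+1 = 1
  1+1 = 0 carry 1
  1+0+1 = 0 carry 1
  0+1+1 = 0 carry 1
  0+1+1 = 0 carry 1
  0+1+1 = 0 carry 1
  1+1+1 = 1 carry 1
  1+0+1 = 0 carry 1
  0+0+1 = 1
  0+0 = 0
  1+1 = 0 carry 1
  1+0+1 = 0 carry 1
  1+0+1 = 0 carry 1
  final carry 1

0b1000010100000111110101110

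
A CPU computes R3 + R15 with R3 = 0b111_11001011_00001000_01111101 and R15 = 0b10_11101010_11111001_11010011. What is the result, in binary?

0b1010101101100000001001010000

Add column by column in base 2, right to left:
  1+1 = 0 carry 1
  0+1+1 = 0 carry 1
  1+0+1 = 0 carry 1
  1+0+1 = 0 carry 1
  1+1+1 = 1 carry 1
  1+0+1 = 0 carry 1
  1+1+1 = 1 carry 1
  0+1+1 = 0 carry 1
  0+1+1 = 0 carry 1
  0+0+1 = 1
  0+0 = 0
  1+1 = 0 carry 1
  0+1+1 = 0 carry 1
  0+1+1 = 0 carry 1
  0+1+1 = 0 carry 1
  0+1+1 = 0 carry 1
  1+0+1 = 0 carry 1
  1+1+1 = 1 carry 1
  0+0+1 = 1
  1+1 = 0 carry 1
  0+0+1 = 1
  0+1 = 1
  1+1 = 0 carry 1
  1+1+1 = 1 carry 1
  1+0+1 = 0 carry 1
  1+1+1 = 1 carry 1
  1+0+1 = 0 carry 1
  final carry 1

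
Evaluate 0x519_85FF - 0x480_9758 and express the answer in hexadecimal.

Subtract column by column in base 16:
  F-8 → 7
  F-5 → A
  5-7 → E (borrow)
  8-9-1 → E (borrow)
  9-0-1 → 8
  1-8 → 9 (borrow)
  5-4-1 → 0

0x98EEA7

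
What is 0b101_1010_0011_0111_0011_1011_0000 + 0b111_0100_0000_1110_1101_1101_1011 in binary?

Add column by column in base 2, right to left:
  0+1 = 1
  0+1 = 1
  0+0 = 0
  0+1 = 1
  1+1 = 0 carry 1
  1+0+1 = 0 carry 1
  0+1+1 = 0 carry 1
  1+1+1 = 1 carry 1
  1+1+1 = 1 carry 1
  1+0+1 = 0 carry 1
  0+1+1 = 0 carry 1
  0+1+1 = 0 carry 1
  1+0+1 = 0 carry 1
  1+1+1 = 1 carry 1
  1+1+1 = 1 carry 1
  0+1+1 = 0 carry 1
  1+0+1 = 0 carry 1
  1+0+1 = 0 carry 1
  0+0+1 = 1
  0+0 = 0
  0+0 = 0
  1+0 = 1
  0+1 = 1
  1+0 = 1
  1+1 = 0 carry 1
  0+1+1 = 0 carry 1
  1+1+1 = 1 carry 1
  final carry 1

0b1100111001000110000110001011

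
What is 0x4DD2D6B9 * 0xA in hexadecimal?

0x30A3C633A

Multiply each base-16 digit by 10, carrying:
  9×10 = 90 → write A carry 5
  B×10+5 = 115 → write 3 carry 7
  6×10+7 = 67 → write 3 carry 4
  D×10+4 = 134 → write 6 carry 8
  2×10+8 = 28 → write C carry 1
  D×10+1 = 131 → write 3 carry 8
  D×10+8 = 138 → write A carry 8
  4×10+8 = 48 → write 0 carry 3
  remaining carry: 3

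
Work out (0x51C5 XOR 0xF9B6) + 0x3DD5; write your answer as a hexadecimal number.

0xE648

First 0x51C5 XOR 0xF9B6 = 0xA873.
Add column by column in base 16, right to left:
  3+5 = 8
  7+D = 4 carry 1
  8+D+1 = 6 carry 1
  A+3+1 = E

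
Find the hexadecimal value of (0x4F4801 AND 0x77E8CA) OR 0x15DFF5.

0x57DFF5

0x4F4801 AND 0x77E8CA = 0x474800.
Then OR with 0x15DFF5.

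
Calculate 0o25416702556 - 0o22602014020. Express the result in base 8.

0o2614666536

Subtract column by column in base 8:
  6-0 → 6
  5-2 → 3
  5-0 → 5
  2-4 → 6 (borrow)
  0-1-1 → 6 (borrow)
  7-0-1 → 6
  6-2 → 4
  1-0 → 1
  4-6 → 6 (borrow)
  5-2-1 → 2
  2-2 → 0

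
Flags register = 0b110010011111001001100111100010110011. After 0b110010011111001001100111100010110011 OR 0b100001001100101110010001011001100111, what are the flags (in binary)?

0b110011011111101111110111111011110111

OR bit by bit (1 where either bit is 1):
  110010011111001001100111100010110011
| 100001001100101110010001011001100111
= 110011011111101111110111111011110111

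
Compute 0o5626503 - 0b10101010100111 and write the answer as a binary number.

0b101110000001010011100

0o5626503 = 0b101110010110101000011 in binary.
Subtract column by column in base 2:
  1-1 → 0
  1-1 → 0
  0-1 → 1 (borrow)
  0-0-1 → 1 (borrow)
  0-0-1 → 1 (borrow)
  0-1-1 → 0 (borrow)
  1-0-1 → 0
  0-1 → 1 (borrow)
  1-0-1 → 0
  0-1 → 1 (borrow)
  1-0-1 → 0
  1-1 → 0
  0-0 → 0
  1-1 → 0
  0-0 → 0
  0-0 → 0
  1-0 → 1
  1-0 → 1
  1-0 → 1
  0-0 → 0
  1-0 → 1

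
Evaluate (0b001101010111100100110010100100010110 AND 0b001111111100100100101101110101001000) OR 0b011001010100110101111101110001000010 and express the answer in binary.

0b11101010100110101111101110101000010

0b001101010111100100110010100100010110 AND 0b001111111100100100101101110101001000 = 0b001101010100100100100000100100000000.
Then OR with 0b011001010100110101111101110001000010.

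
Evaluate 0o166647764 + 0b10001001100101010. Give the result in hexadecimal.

0x1dc631e

0o166647764 = 0x1db4ff4 in hexadecimal.
0b10001001100101010 = 0x1132a in hexadecimal.
Add column by column in base 16, right to left:
  4+a = e
  f+2 = 1 carry 1
  f+3+1 = 3 carry 1
  4+1+1 = 6
  b+1 = c
  d+0 = d
  1+0 = 1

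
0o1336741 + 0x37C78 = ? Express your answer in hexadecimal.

0x93A59

0o1336741 = 0x5BDE1 in hexadecimal.
Add column by column in base 16, right to left:
  1+8 = 9
  E+7 = 5 carry 1
  D+C+1 = A carry 1
  B+7+1 = 3 carry 1
  5+3+1 = 9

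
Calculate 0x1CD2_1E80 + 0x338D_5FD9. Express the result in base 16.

0x505F7E59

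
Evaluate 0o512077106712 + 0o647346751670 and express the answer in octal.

Add column by column in base 8, right to left:
  2+0 = 2
  1+7 = 0 carry 1
  7+6+1 = 6 carry 1
  6+1+1 = 0 carry 1
  0+5+1 = 6
  1+7 = 0 carry 1
  7+6+1 = 6 carry 1
  7+4+1 = 4 carry 1
  0+3+1 = 4
  2+7 = 1 carry 1
  1+4+1 = 6
  5+6 = 3 carry 1
  final carry 1

0o1361446060602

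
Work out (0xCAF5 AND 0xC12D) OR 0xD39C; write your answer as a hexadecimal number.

0xD3BD

0xCAF5 AND 0xC12D = 0xC025.
Then OR with 0xD39C.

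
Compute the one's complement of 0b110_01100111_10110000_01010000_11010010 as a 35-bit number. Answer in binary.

0b00110011000010011111010111100101101

Invert each bit: 11001100111101100000101000011010010 → 00110011000010011111010111100101101.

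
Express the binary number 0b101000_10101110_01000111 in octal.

0o12127107

Group the bits in threes: 001 010 001 010 111 001 000 111 → 12127107.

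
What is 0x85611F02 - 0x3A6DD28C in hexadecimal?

0x4AF34C76

Subtract column by column in base 16:
  2-C → 6 (borrow)
  0-8-1 → 7 (borrow)
  F-2-1 → C
  1-D → 4 (borrow)
  1-D-1 → 3 (borrow)
  6-6-1 → F (borrow)
  5-A-1 → A (borrow)
  8-3-1 → 4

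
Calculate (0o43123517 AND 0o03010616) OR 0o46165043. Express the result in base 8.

0o47165457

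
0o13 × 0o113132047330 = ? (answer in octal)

Multiply each base-8 digit by 11, carrying:
  0×11 = 0 → write 0
  3×11 = 33 → write 1 carry 4
  3×11+4 = 37 → write 5 carry 4
  7×11+4 = 81 → write 1 carry 10
  4×11+10 = 54 → write 6 carry 6
  0×11+6 = 6 → write 6
  2×11 = 22 → write 6 carry 2
  3×11+2 = 35 → write 3 carry 4
  1×11+4 = 15 → write 7 carry 1
  3×11+1 = 34 → write 2 carry 4
  1×11+4 = 15 → write 7 carry 1
  1×11+1 = 12 → write 4 carry 1
  remaining carry: 1

0o1472736661510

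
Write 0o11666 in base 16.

Each octal digit is 3 bits: 1=001 1=001 6=110 6=110 6=110.
Group the bits into nibbles: 0001 0011 1011 0110 → 13B6.

0x13B6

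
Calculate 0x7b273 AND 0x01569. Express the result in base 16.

0x01061

AND each hex digit independently (no carries):
  7&0=0, b&1=1, 2&5=0, 7&6=6, 3&9=1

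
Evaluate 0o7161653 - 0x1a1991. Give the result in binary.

0o7161653 = 0b111001110001110101011 in binary.
0x1a1991 = 0b110100001100110010001 in binary.
Subtract column by column in base 2:
  1-1 → 0
  1-0 → 1
  0-0 → 0
  1-0 → 1
  0-1 → 1 (borrow)
  1-0-1 → 0
  0-0 → 0
  1-1 → 0
  1-1 → 0
  1-0 → 1
  0-0 → 0
  0-1 → 1 (borrow)
  0-1-1 → 0 (borrow)
  1-0-1 → 0
  1-0 → 1
  1-0 → 1
  0-0 → 0
  0-1 → 1 (borrow)
  1-0-1 → 0
  1-1 → 0
  1-1 → 0

0b101100101000011010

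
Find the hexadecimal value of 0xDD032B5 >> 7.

0x1BA065

7 bits is not a whole number of base-16 digits; in binary: 1101110100000011001010110101 >> 7 = 110111010000001100101.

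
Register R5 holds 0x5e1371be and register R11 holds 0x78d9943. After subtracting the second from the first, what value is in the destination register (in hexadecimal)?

0x5685d87b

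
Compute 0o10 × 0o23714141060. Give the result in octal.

Multiply each base-8 digit by 8, carrying:
  0×8 = 0 → write 0
  6×8 = 48 → write 0 carry 6
  0×8+6 = 6 → write 6
  1×8 = 8 → write 0 carry 1
  4×8+1 = 33 → write 1 carry 4
  1×8+4 = 12 → write 4 carry 1
  4×8+1 = 33 → write 1 carry 4
  1×8+4 = 12 → write 4 carry 1
  7×8+1 = 57 → write 1 carry 7
  3×8+7 = 31 → write 7 carry 3
  2×8+3 = 19 → write 3 carry 2
  remaining carry: 2

0o237141410600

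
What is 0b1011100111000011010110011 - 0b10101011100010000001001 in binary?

Subtract column by column in base 2:
  1-1 → 0
  1-0 → 1
  0-0 → 0
  0-1 → 1 (borrow)
  1-0-1 → 0
  1-0 → 1
  0-0 → 0
  1-0 → 1
  0-0 → 0
  1-0 → 1
  1-1 → 0
  0-0 → 0
  0-0 → 0
  0-0 → 0
  0-1 → 1 (borrow)
  1-1-1 → 1 (borrow)
  1-1-1 → 1 (borrow)
  1-0-1 → 0
  0-1 → 1 (borrow)
  0-0-1 → 1 (borrow)
  1-1-1 → 1 (borrow)
  1-0-1 → 0
  1-1 → 0
  0-0 → 0
  1-0 → 1

0b1000111011100001010101010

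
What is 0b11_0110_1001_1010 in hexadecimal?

0x369a

Group the bits into nibbles: 0011 0110 1001 1010 → 369a.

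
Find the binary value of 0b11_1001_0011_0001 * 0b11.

0b1010101110010011

Multiply each base-2 digit by 3, carrying:
  1×3 = 3 → write 1 carry 1
  0×3+1 = 1 → write 1
  0×3 = 0 → write 0
  0×3 = 0 → write 0
  1×3 = 3 → write 1 carry 1
  1×3+1 = 4 → write 0 carry 2
  0×3+2 = 2 → write 0 carry 1
  0×3+1 = 1 → write 1
  1×3 = 3 → write 1 carry 1
  0×3+1 = 1 → write 1
  0×3 = 0 → write 0
  1×3 = 3 → write 1 carry 1
  1×3+1 = 4 → write 0 carry 2
  1×3+2 = 5 → write 1 carry 2
  remaining carry: 10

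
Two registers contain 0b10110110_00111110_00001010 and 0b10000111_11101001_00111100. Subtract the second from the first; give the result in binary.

Subtract column by column in base 2:
  0-0 → 0
  1-0 → 1
  0-1 → 1 (borrow)
  1-1-1 → 1 (borrow)
  0-1-1 → 0 (borrow)
  0-1-1 → 0 (borrow)
  0-0-1 → 1 (borrow)
  0-0-1 → 1 (borrow)
  0-1-1 → 0 (borrow)
  1-0-1 → 0
  1-0 → 1
  1-1 → 0
  1-0 → 1
  1-1 → 0
  0-1 → 1 (borrow)
  0-1-1 → 0 (borrow)
  0-1-1 → 0 (borrow)
  1-1-1 → 1 (borrow)
  1-1-1 → 1 (borrow)
  0-0-1 → 1 (borrow)
  1-0-1 → 0
  1-0 → 1
  0-0 → 0
  1-1 → 0

0b1011100101010011001110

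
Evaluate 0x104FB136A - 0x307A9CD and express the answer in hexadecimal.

0x101F3699D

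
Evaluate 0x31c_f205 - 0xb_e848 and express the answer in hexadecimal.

Subtract column by column in base 16:
  5-8 → d (borrow)
  0-4-1 → b (borrow)
  2-8-1 → 9 (borrow)
  f-e-1 → 0
  c-b → 1
  1-0 → 1
  3-0 → 3

0x31109bd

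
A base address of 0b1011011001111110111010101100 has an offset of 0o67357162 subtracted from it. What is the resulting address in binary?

0o67357162 = 0b110111011101111001110010 in binary.
Subtract column by column in base 2:
  0-0 → 0
  0-1 → 1 (borrow)
  1-0-1 → 0
  1-0 → 1
  0-1 → 1 (borrow)
  1-1-1 → 1 (borrow)
  0-1-1 → 0 (borrow)
  1-0-1 → 0
  0-0 → 0
  1-1 → 0
  1-1 → 0
  1-1 → 0
  0-1 → 1 (borrow)
  1-0-1 → 0
  1-1 → 0
  1-1 → 0
  1-1 → 0
  1-0 → 1
  1-1 → 0
  0-1 → 1 (borrow)
  0-1-1 → 0 (borrow)
  1-0-1 → 0
  1-1 → 0
  0-1 → 1 (borrow)
  1-0-1 → 0
  1-0 → 1
  0-0 → 0
  1-0 → 1

0b1010100010100001000000111010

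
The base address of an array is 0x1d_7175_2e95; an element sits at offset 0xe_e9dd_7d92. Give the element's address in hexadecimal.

0x2c5b52ac27

Add column by column in base 16, right to left:
  5+2 = 7
  9+9 = 2 carry 1
  e+d+1 = c carry 1
  2+7+1 = a
  5+d = 2 carry 1
  7+d+1 = 5 carry 1
  1+9+1 = b
  7+e = 5 carry 1
  d+e+1 = c carry 1
  1+0+1 = 2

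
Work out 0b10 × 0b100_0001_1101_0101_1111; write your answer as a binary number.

0b10000011101010111110

Multiply each base-2 digit by 2, carrying:
  1×2 = 2 → write 0 carry 1
  1×2+1 = 3 → write 1 carry 1
  1×2+1 = 3 → write 1 carry 1
  1×2+1 = 3 → write 1 carry 1
  1×2+1 = 3 → write 1 carry 1
  0×2+1 = 1 → write 1
  1×2 = 2 → write 0 carry 1
  0×2+1 = 1 → write 1
  1×2 = 2 → write 0 carry 1
  0×2+1 = 1 → write 1
  1×2 = 2 → write 0 carry 1
  1×2+1 = 3 → write 1 carry 1
  1×2+1 = 3 → write 1 carry 1
  0×2+1 = 1 → write 1
  0×2 = 0 → write 0
  0×2 = 0 → write 0
  0×2 = 0 → write 0
  0×2 = 0 → write 0
  1×2 = 2 → write 0 carry 1
  remaining carry: 1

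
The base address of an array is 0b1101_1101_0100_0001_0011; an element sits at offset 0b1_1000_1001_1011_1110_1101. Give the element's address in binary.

0b1001100111000000000000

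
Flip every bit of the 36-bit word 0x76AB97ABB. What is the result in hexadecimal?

Each hex digit d becomes F−d:
  7→8, 6→9, A→5, B→4, 9→6, 7→8, A→5, B→4, B→4

0x895468544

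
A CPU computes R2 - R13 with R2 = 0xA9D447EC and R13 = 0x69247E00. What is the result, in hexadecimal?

0x40AFC9EC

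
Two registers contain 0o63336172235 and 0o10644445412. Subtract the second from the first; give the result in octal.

Subtract column by column in base 8:
  5-2 → 3
  3-1 → 2
  2-4 → 6 (borrow)
  2-5-1 → 4 (borrow)
  7-4-1 → 2
  1-4 → 5 (borrow)
  6-4-1 → 1
  3-4 → 7 (borrow)
  3-6-1 → 4 (borrow)
  3-0-1 → 2
  6-1 → 5

0o52471524623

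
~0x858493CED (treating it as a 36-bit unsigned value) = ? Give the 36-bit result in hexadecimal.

Each hex digit d becomes F−d:
  8→7, 5→A, 8→7, 4→B, 9→6, 3→C, C→3, E→1, D→2

0x7A7B6C312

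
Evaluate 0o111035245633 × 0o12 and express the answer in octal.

0o1332445172016

Multiply each base-8 digit by 10, carrying:
  3×10 = 30 → write 6 carry 3
  3×10+3 = 33 → write 1 carry 4
  6×10+4 = 64 → write 0 carry 8
  5×10+8 = 58 → write 2 carry 7
  4×10+7 = 47 → write 7 carry 5
  2×10+5 = 25 → write 1 carry 3
  5×10+3 = 53 → write 5 carry 6
  3×10+6 = 36 → write 4 carry 4
  0×10+4 = 4 → write 4
  1×10 = 10 → write 2 carry 1
  1×10+1 = 11 → write 3 carry 1
  1×10+1 = 11 → write 3 carry 1
  remaining carry: 1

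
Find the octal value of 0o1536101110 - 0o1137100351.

Subtract column by column in base 8:
  0-1 → 7 (borrow)
  1-5-1 → 3 (borrow)
  1-3-1 → 5 (borrow)
  1-0-1 → 0
  0-0 → 0
  1-1 → 0
  6-7 → 7 (borrow)
  3-3-1 → 7 (borrow)
  5-1-1 → 3
  1-1 → 0

0o377000537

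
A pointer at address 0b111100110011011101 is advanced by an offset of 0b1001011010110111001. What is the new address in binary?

Add column by column in base 2, right to left:
  1+1 = 0 carry 1
  0+0+1 = 1
  1+0 = 1
  1+1 = 0 carry 1
  1+1+1 = 1 carry 1
  0+1+1 = 0 carry 1
  1+0+1 = 0 carry 1
  1+1+1 = 1 carry 1
  0+1+1 = 0 carry 1
  0+0+1 = 1
  1+1 = 0 carry 1
  1+0+1 = 0 carry 1
  0+1+1 = 0 carry 1
  0+1+1 = 0 carry 1
  1+0+1 = 0 carry 1
  1+1+1 = 1 carry 1
  1+0+1 = 0 carry 1
  1+0+1 = 0 carry 1
  0+1+1 = 0 carry 1
  final carry 1

0b10001000001010010110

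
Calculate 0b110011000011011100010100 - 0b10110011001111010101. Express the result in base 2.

0b110000010000001100111111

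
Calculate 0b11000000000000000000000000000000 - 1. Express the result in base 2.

0b10111111111111111111111111111111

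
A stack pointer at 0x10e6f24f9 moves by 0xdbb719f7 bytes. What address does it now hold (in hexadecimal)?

Add column by column in base 16, right to left:
  9+7 = 0 carry 1
  f+f+1 = f carry 1
  4+9+1 = e
  2+1 = 3
  f+7 = 6 carry 1
  6+b+1 = 2 carry 1
  e+b+1 = a carry 1
  0+d+1 = e
  1+0 = 1

0x1ea263ef0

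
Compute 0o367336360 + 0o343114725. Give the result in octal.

Add column by column in base 8, right to left:
  0+5 = 5
  6+2 = 0 carry 1
  3+7+1 = 3 carry 1
  6+4+1 = 3 carry 1
  3+1+1 = 5
  3+1 = 4
  7+3 = 2 carry 1
  6+4+1 = 3 carry 1
  3+3+1 = 7

0o732453305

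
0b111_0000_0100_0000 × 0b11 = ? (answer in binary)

0b10101000011000000

Multiply each base-2 digit by 3, carrying:
  0×3 = 0 → write 0
  0×3 = 0 → write 0
  0×3 = 0 → write 0
  0×3 = 0 → write 0
  0×3 = 0 → write 0
  0×3 = 0 → write 0
  1×3 = 3 → write 1 carry 1
  0×3+1 = 1 → write 1
  0×3 = 0 → write 0
  0×3 = 0 → write 0
  0×3 = 0 → write 0
  0×3 = 0 → write 0
  1×3 = 3 → write 1 carry 1
  1×3+1 = 4 → write 0 carry 2
  1×3+2 = 5 → write 1 carry 2
  remaining carry: 10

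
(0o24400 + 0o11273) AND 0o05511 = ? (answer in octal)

0o5411

Add column by column in base 8, right to left:
  0+3 = 3
  0+7 = 7
  4+2 = 6
  4+1 = 5
  2+1 = 3
Sum = 0o35673; now AND with 0o05511:
  3&0=0, 5&5=5, 6&5=4, 7&1=1, 3&1=1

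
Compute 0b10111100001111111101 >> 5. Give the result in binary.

0b101111000011111

Right shift by 5: drop the 5 least-significant bits.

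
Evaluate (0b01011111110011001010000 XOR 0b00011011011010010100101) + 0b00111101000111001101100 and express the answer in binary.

0b10000001110000101100001

First 0b01011111110011001010000 XOR 0b00011011011010010100101 = 0b01000100101001011110101.
Add column by column in base 2, right to left:
  1+0 = 1
  0+0 = 0
  1+1 = 0 carry 1
  0+1+1 = 0 carry 1
  1+0+1 = 0 carry 1
  1+1+1 = 1 carry 1
  1+1+1 = 1 carry 1
  1+0+1 = 0 carry 1
  0+0+1 = 1
  1+1 = 0 carry 1
  0+1+1 = 0 carry 1
  0+1+1 = 0 carry 1
  1+0+1 = 0 carry 1
  0+0+1 = 1
  1+0 = 1
  0+1 = 1
  0+0 = 0
  1+1 = 0 carry 1
  0+1+1 = 0 carry 1
  0+1+1 = 0 carry 1
  0+1+1 = 0 carry 1
  1+0+1 = 0 carry 1
  final carry 1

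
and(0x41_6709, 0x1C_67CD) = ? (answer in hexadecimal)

0x006709

AND each hex digit independently (no carries):
  4&1=0, 1&C=0, 6&6=6, 7&7=7, 0&C=0, 9&D=9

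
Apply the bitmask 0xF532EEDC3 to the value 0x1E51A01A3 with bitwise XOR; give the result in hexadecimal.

XOR each hex digit independently (no carries):
  1^F=E, E^5=B, 5^3=6, 1^2=3, A^E=4, 0^E=E, 1^D=C, A^C=6, 3^3=0

0xEB634EC60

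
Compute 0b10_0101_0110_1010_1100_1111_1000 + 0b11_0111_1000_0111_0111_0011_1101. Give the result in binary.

Add column by column in base 2, right to left:
  0+1 = 1
  0+0 = 0
  0+1 = 1
  1+1 = 0 carry 1
  1+1+1 = 1 carry 1
  1+1+1 = 1 carry 1
  1+0+1 = 0 carry 1
  1+0+1 = 0 carry 1
  0+1+1 = 0 carry 1
  0+1+1 = 0 carry 1
  1+1+1 = 1 carry 1
  1+0+1 = 0 carry 1
  0+1+1 = 0 carry 1
  1+1+1 = 1 carry 1
  0+1+1 = 0 carry 1
  1+0+1 = 0 carry 1
  0+0+1 = 1
  1+0 = 1
  1+0 = 1
  0+1 = 1
  1+1 = 0 carry 1
  0+1+1 = 0 carry 1
  1+1+1 = 1 carry 1
  0+0+1 = 1
  0+1 = 1
  1+1 = 0 carry 1
  final carry 1

0b101110011110010010000110101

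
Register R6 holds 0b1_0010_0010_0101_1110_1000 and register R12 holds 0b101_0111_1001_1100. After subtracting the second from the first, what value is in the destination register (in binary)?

0b100011100111001001100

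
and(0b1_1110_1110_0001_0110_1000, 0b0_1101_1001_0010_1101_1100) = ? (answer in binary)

0b011001000000001001000

AND bit by bit (1 only where both bits are 1):
  111101110000101101000
& 011011001001011011100
= 011001000000001001000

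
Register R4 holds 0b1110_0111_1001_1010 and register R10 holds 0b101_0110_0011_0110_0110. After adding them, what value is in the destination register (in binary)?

Add column by column in base 2, right to left:
  0+0 = 0
  1+1 = 0 carry 1
  0+1+1 = 0 carry 1
  1+0+1 = 0 carry 1
  1+0+1 = 0 carry 1
  0+1+1 = 0 carry 1
  0+1+1 = 0 carry 1
  1+0+1 = 0 carry 1
  1+1+1 = 1 carry 1
  1+1+1 = 1 carry 1
  1+0+1 = 0 carry 1
  0+0+1 = 1
  0+0 = 0
  1+1 = 0 carry 1
  1+1+1 = 1 carry 1
  1+0+1 = 0 carry 1
  0+1+1 = 0 carry 1
  0+0+1 = 1
  0+1 = 1

0b1100100101100000000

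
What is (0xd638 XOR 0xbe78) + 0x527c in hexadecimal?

0xbabc

First 0xd638 XOR 0xbe78 = 0x6840.
Add column by column in base 16, right to left:
  0+c = c
  4+7 = b
  8+2 = a
  6+5 = b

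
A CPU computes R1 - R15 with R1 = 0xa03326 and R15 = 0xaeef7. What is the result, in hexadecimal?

0x95442f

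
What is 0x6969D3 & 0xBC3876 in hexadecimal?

AND each hex digit independently (no carries):
  6&B=2, 9&C=8, 6&3=2, 9&8=8, D&7=5, 3&6=2

0x282852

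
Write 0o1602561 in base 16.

0x70571

Each octal digit is 3 bits: 1=001 6=110 0=000 2=010 5=101 6=110 1=001.
Group the bits into nibbles: 0111 0000 0101 0111 0001 → 70571.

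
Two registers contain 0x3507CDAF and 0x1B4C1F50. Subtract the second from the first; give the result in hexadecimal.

0x19BBAE5F

Subtract column by column in base 16:
  F-0 → F
  A-5 → 5
  D-F → E (borrow)
  C-1-1 → A
  7-C → B (borrow)
  0-4-1 → B (borrow)
  5-B-1 → 9 (borrow)
  3-1-1 → 1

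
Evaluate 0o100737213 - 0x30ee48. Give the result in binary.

0b110100101101000001000011

0o100737213 = 0b1000000111011111010001011 in binary.
0x30ee48 = 0b1100001110111001001000 in binary.
Subtract column by column in base 2:
  1-0 → 1
  1-0 → 1
  0-0 → 0
  1-1 → 0
  0-0 → 0
  0-0 → 0
  0-1 → 1 (borrow)
  1-0-1 → 0
  0-0 → 0
  1-1 → 0
  1-1 → 0
  1-1 → 0
  1-0 → 1
  1-1 → 0
  0-1 → 1 (borrow)
  1-1-1 → 1 (borrow)
  1-0-1 → 0
  1-0 → 1
  0-0 → 0
  0-0 → 0
  0-1 → 1 (borrow)
  0-1-1 → 0 (borrow)
  0-0-1 → 1 (borrow)
  0-0-1 → 1 (borrow)
  1-0-1 → 0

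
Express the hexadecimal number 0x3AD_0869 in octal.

0o353204151

Expand each hex digit to 4 bits: 3=0011 A=1010 D=1101 0=0000 8=1000 6=0110 9=1001.
Group the bits in threes: 011 101 011 010 000 100 001 101 001 → 353204151.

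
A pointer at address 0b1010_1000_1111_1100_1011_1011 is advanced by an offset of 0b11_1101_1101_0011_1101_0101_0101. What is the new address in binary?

Add column by column in base 2, right to left:
  1+1 = 0 carry 1
  1+0+1 = 0 carry 1
  0+1+1 = 0 carry 1
  1+0+1 = 0 carry 1
  1+1+1 = 1 carry 1
  1+0+1 = 0 carry 1
  0+1+1 = 0 carry 1
  1+0+1 = 0 carry 1
  0+1+1 = 0 carry 1
  0+0+1 = 1
  1+1 = 0 carry 1
  1+1+1 = 1 carry 1
  1+1+1 = 1 carry 1
  1+1+1 = 1 carry 1
  1+0+1 = 0 carry 1
  1+0+1 = 0 carry 1
  0+1+1 = 0 carry 1
  0+0+1 = 1
  0+1 = 1
  1+1 = 0 carry 1
  0+1+1 = 0 carry 1
  1+0+1 = 0 carry 1
  0+1+1 = 0 carry 1
  1+1+1 = 1 carry 1
  0+1+1 = 0 carry 1
  0+1+1 = 0 carry 1
  final carry 1

0b100100001100011101000010000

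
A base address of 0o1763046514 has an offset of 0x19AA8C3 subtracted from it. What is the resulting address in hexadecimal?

0xE31A489

0o1763046514 = 0xFCC4D4C in hexadecimal.
Subtract column by column in base 16:
  C-3 → 9
  4-C → 8 (borrow)
  D-8-1 → 4
  4-A → A (borrow)
  C-A-1 → 1
  C-9 → 3
  F-1 → E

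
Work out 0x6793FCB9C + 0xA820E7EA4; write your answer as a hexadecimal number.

Add column by column in base 16, right to left:
  C+4 = 0 carry 1
  9+A+1 = 4 carry 1
  B+E+1 = A carry 1
  C+7+1 = 4 carry 1
  F+E+1 = E carry 1
  3+0+1 = 4
  9+2 = B
  7+8 = F
  6+A = 0 carry 1
  final carry 1

0x10FB4E4A40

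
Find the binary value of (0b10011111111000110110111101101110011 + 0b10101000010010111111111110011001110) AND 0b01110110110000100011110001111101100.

0b1000000000000100010110000001000000

Add column by column in base 2, right to left:
  1+0 = 1
  1+1 = 0 carry 1
  0+1+1 = 0 carry 1
  0+1+1 = 0 carry 1
  1+0+1 = 0 carry 1
  1+0+1 = 0 carry 1
  1+1+1 = 1 carry 1
  0+1+1 = 0 carry 1
  1+0+1 = 0 carry 1
  1+0+1 = 0 carry 1
  0+1+1 = 0 carry 1
  1+1+1 = 1 carry 1
  1+1+1 = 1 carry 1
  1+1+1 = 1 carry 1
  1+1+1 = 1 carry 1
  0+1+1 = 0 carry 1
  1+1+1 = 1 carry 1
  1+1+1 = 1 carry 1
  0+1+1 = 0 carry 1
  1+1+1 = 1 carry 1
  1+1+1 = 1 carry 1
  0+0+1 = 1
  0+1 = 1
  0+0 = 0
  1+0 = 1
  1+1 = 0 carry 1
  1+0+1 = 0 carry 1
  1+0+1 = 0 carry 1
  1+0+1 = 0 carry 1
  1+0+1 = 0 carry 1
  1+1+1 = 1 carry 1
  1+0+1 = 0 carry 1
  0+1+1 = 0 carry 1
  0+0+1 = 1
  1+1 = 0 carry 1
  final carry 1
Sum = 0b101001000001011110110111100001000001; now AND with 0b01110110110000100011110001111101100:
  101001000001011110110111100001000001
& 001110110110000100011110001111101100
= 001000000000000100010110000001000000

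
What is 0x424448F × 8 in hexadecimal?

Multiply each base-16 digit by 8, carrying:
  F×8 = 120 → write 8 carry 7
  8×8+7 = 71 → write 7 carry 4
  4×8+4 = 36 → write 4 carry 2
  4×8+2 = 34 → write 2 carry 2
  4×8+2 = 34 → write 2 carry 2
  2×8+2 = 18 → write 2 carry 1
  4×8+1 = 33 → write 1 carry 2
  remaining carry: 2

0x21222478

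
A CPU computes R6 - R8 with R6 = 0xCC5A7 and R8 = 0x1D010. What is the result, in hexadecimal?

0xAF597

Subtract column by column in base 16:
  7-0 → 7
  A-1 → 9
  5-0 → 5
  C-D → F (borrow)
  C-1-1 → A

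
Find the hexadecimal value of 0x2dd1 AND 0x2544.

0x2540

AND each hex digit independently (no carries):
  2&2=2, d&5=5, d&4=4, 1&4=0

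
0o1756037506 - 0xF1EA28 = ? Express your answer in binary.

0o1756037506 = 0b1111101110000011111101000110 in binary.
0xF1EA28 = 0b111100011110101000101000 in binary.
Subtract column by column in base 2:
  0-0 → 0
  1-0 → 1
  1-0 → 1
  0-1 → 1 (borrow)
  0-0-1 → 1 (borrow)
  0-1-1 → 0 (borrow)
  1-0-1 → 0
  0-0 → 0
  1-0 → 1
  1-1 → 0
  1-0 → 1
  1-1 → 0
  1-0 → 1
  1-1 → 0
  0-1 → 1 (borrow)
  0-1-1 → 0 (borrow)
  0-1-1 → 0 (borrow)
  0-0-1 → 1 (borrow)
  0-0-1 → 1 (borrow)
  1-0-1 → 0
  1-1 → 0
  1-1 → 0
  0-1 → 1 (borrow)
  1-1-1 → 1 (borrow)
  1-0-1 → 0
  1-0 → 1
  1-0 → 1
  1-0 → 1

0b1110110001100101010100011110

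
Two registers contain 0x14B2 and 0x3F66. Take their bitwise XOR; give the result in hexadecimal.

0x2BD4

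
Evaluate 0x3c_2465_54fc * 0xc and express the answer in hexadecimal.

Multiply each base-16 digit by 12, carrying:
  c×12 = 144 → write 0 carry 9
  f×12+9 = 189 → write d carry 11
  4×12+11 = 59 → write b carry 3
  5×12+3 = 63 → write f carry 3
  5×12+3 = 63 → write f carry 3
  6×12+3 = 75 → write b carry 4
  4×12+4 = 52 → write 4 carry 3
  2×12+3 = 27 → write b carry 1
  c×12+1 = 145 → write 1 carry 9
  3×12+9 = 45 → write d carry 2
  remaining carry: 2

0x2d1b4bffbd0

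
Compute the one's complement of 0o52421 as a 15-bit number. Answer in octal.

0o25356

Each oct digit d becomes 7−d:
  5→2, 2→5, 4→3, 2→5, 1→6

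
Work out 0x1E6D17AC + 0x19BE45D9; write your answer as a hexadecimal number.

0x382B5D85

Add column by column in base 16, right to left:
  C+9 = 5 carry 1
  A+D+1 = 8 carry 1
  7+5+1 = D
  1+4 = 5
  D+E = B carry 1
  6+B+1 = 2 carry 1
  E+9+1 = 8 carry 1
  1+1+1 = 3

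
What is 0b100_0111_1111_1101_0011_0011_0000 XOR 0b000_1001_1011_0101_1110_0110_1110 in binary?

0b100111001001000110101011110

XOR bit by bit (1 where the bits differ):
  100011111111101001100110000
^ 000100110110101111001101110
= 100111001001000110101011110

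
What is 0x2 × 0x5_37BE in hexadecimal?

0xA6F7C

Multiply each base-16 digit by 2, carrying:
  E×2 = 28 → write C carry 1
  B×2+1 = 23 → write 7 carry 1
  7×2+1 = 15 → write F
  3×2 = 6 → write 6
  5×2 = 10 → write A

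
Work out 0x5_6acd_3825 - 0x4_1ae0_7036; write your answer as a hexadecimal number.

Subtract column by column in base 16:
  5-6 → f (borrow)
  2-3-1 → e (borrow)
  8-0-1 → 7
  3-7 → c (borrow)
  d-0-1 → c
  c-e → e (borrow)
  a-a-1 → f (borrow)
  6-1-1 → 4
  5-4 → 1

0x14fecc7ef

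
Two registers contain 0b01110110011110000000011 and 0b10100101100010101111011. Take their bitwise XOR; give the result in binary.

XOR bit by bit (1 where the bits differ):
  01110110011110000000011
^ 10100101100010101111011
= 11010011111100101111000

0b11010011111100101111000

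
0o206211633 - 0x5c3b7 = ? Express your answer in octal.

0o204647744

0x5c3b7 = 0o1341667 in octal.
Subtract column by column in base 8:
  3-7 → 4 (borrow)
  3-6-1 → 4 (borrow)
  6-6-1 → 7 (borrow)
  1-1-1 → 7 (borrow)
  1-4-1 → 4 (borrow)
  2-3-1 → 6 (borrow)
  6-1-1 → 4
  0-0 → 0
  2-0 → 2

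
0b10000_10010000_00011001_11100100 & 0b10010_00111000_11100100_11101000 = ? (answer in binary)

0b10000000100000000000011100000

AND bit by bit (1 only where both bits are 1):
  10000100100000001100111100100
& 10010001110001110010011101000
= 10000000100000000000011100000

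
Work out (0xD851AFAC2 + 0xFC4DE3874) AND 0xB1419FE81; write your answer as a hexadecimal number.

Add column by column in base 16, right to left:
  2+4 = 6
  C+7 = 3 carry 1
  A+8+1 = 3 carry 1
  F+3+1 = 3 carry 1
  A+E+1 = 9 carry 1
  1+D+1 = F
  5+4 = 9
  8+C = 4 carry 1
  D+F+1 = D carry 1
  final carry 1
Sum = 0x1D49F93336; now AND with 0xB1419FE81:
  1&0=0, D&B=9, 4&1=0, 9&4=0, F&1=1, 9&9=9, 3&F=3, 3&E=2, 3&8=0, 6&1=0

0x900193200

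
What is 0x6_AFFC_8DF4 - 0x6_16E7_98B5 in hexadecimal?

0x9914F53F

Subtract column by column in base 16:
  4-5 → F (borrow)
  F-B-1 → 3
  D-8 → 5
  8-9 → F (borrow)
  C-7-1 → 4
  F-E → 1
  F-6 → 9
  A-1 → 9
  6-6 → 0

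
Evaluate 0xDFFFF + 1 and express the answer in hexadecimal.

The trailing 4 digits are F (max in base 16), so adding 1 cascades: they roll to 0 and the next digit up increments.

0xE0000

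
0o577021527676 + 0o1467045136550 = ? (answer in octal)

Add column by column in base 8, right to left:
  6+0 = 6
  7+5 = 4 carry 1
  6+5+1 = 4 carry 1
  7+6+1 = 6 carry 1
  2+3+1 = 6
  5+1 = 6
  1+5 = 6
  2+4 = 6
  0+0 = 0
  7+7 = 6 carry 1
  7+6+1 = 6 carry 1
  5+4+1 = 2 carry 1
  0+1+1 = 2

0o2266066666446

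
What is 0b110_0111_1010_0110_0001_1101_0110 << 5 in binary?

0b11001111010011000011101011000000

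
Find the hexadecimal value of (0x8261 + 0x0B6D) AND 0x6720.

0x500

Add column by column in base 16, right to left:
  1+D = E
  6+6 = C
  2+B = D
  8+0 = 8
Sum = 0x8DCE; now AND with 0x6720:
  8&6=0, D&7=5, C&2=0, E&0=0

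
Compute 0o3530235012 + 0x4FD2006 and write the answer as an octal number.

0o4227455020

0x4FD2006 = 0o477220006 in octal.
Add column by column in base 8, right to left:
  2+6 = 0 carry 1
  1+0+1 = 2
  0+0 = 0
  5+0 = 5
  3+2 = 5
  2+2 = 4
  0+7 = 7
  3+7 = 2 carry 1
  5+4+1 = 2 carry 1
  3+0+1 = 4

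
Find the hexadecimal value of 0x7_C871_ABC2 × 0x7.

Multiply each base-16 digit by 7, carrying:
  2×7 = 14 → write E
  C×7 = 84 → write 4 carry 5
  B×7+5 = 82 → write 2 carry 5
  A×7+5 = 75 → write B carry 4
  1×7+4 = 11 → write B
  7×7 = 49 → write 1 carry 3
  8×7+3 = 59 → write B carry 3
  C×7+3 = 87 → write 7 carry 5
  7×7+5 = 54 → write 6 carry 3
  remaining carry: 3

0x367B1BB24E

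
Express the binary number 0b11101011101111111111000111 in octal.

Group the bits in threes: 011 101 011 101 111 111 111 000 111 → 353577707.

0o353577707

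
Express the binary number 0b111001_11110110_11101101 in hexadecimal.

Group the bits into nibbles: 0011 1001 1111 0110 1110 1101 → 39F6ED.

0x39F6ED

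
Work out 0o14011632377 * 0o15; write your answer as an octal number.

0o234177330363

Multiply each base-8 digit by 13, carrying:
  7×13 = 91 → write 3 carry 11
  7×13+11 = 102 → write 6 carry 12
  3×13+12 = 51 → write 3 carry 6
  2×13+6 = 32 → write 0 carry 4
  3×13+4 = 43 → write 3 carry 5
  6×13+5 = 83 → write 3 carry 10
  1×13+10 = 23 → write 7 carry 2
  1×13+2 = 15 → write 7 carry 1
  0×13+1 = 1 → write 1
  4×13 = 52 → write 4 carry 6
  1×13+6 = 19 → write 3 carry 2
  remaining carry: 2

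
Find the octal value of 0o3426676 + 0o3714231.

0o7343127

Add column by column in base 8, right to left:
  6+1 = 7
  7+3 = 2 carry 1
  6+2+1 = 1 carry 1
  6+4+1 = 3 carry 1
  2+1+1 = 4
  4+7 = 3 carry 1
  3+3+1 = 7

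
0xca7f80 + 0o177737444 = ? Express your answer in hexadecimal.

0x2ca3ea4

0o177737444 = 0x1ffbf24 in hexadecimal.
Add column by column in base 16, right to left:
  0+4 = 4
  8+2 = a
  f+f = e carry 1
  7+b+1 = 3 carry 1
  a+f+1 = a carry 1
  c+f+1 = c carry 1
  0+1+1 = 2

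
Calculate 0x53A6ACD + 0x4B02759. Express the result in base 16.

0x9EA9226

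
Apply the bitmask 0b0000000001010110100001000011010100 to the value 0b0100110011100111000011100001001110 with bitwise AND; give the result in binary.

AND bit by bit (1 only where both bits are 1):
  0100110011100111000011100001001110
& 0000000001010110100001000011010100
= 0000000001000110000001000001000100

0b0000000001000110000001000001000100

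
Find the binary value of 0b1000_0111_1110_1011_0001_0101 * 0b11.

0b1100101111100000100111111

Multiply each base-2 digit by 3, carrying:
  1×3 = 3 → write 1 carry 1
  0×3+1 = 1 → write 1
  1×3 = 3 → write 1 carry 1
  0×3+1 = 1 → write 1
  1×3 = 3 → write 1 carry 1
  0×3+1 = 1 → write 1
  0×3 = 0 → write 0
  0×3 = 0 → write 0
  1×3 = 3 → write 1 carry 1
  1×3+1 = 4 → write 0 carry 2
  0×3+2 = 2 → write 0 carry 1
  1×3+1 = 4 → write 0 carry 2
  0×3+2 = 2 → write 0 carry 1
  1×3+1 = 4 → write 0 carry 2
  1×3+2 = 5 → write 1 carry 2
  1×3+2 = 5 → write 1 carry 2
  1×3+2 = 5 → write 1 carry 2
  1×3+2 = 5 → write 1 carry 2
  1×3+2 = 5 → write 1 carry 2
  0×3+2 = 2 → write 0 carry 1
  0×3+1 = 1 → write 1
  0×3 = 0 → write 0
  0×3 = 0 → write 0
  1×3 = 3 → write 1 carry 1
  remaining carry: 1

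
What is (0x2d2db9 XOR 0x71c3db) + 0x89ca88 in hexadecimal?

0xe6b8ea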